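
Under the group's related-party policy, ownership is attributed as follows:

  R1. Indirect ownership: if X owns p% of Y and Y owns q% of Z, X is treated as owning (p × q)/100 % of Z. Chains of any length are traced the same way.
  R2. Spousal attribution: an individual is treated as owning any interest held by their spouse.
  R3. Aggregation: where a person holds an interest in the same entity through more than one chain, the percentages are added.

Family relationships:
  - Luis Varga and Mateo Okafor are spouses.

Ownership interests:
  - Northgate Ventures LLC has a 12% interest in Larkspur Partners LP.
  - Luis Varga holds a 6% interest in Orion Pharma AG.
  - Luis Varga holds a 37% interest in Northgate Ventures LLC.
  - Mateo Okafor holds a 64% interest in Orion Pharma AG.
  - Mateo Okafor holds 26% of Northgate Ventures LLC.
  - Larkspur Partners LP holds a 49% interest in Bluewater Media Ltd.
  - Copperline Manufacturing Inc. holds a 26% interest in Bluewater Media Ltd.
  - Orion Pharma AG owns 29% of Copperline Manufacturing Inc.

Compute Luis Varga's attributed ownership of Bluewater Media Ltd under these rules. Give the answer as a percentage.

By spousal attribution (R2), Luis Varga is treated as also owning Mateo Okafor's interest in Northgate Ventures LLC, giving 37% + 26% = 63%.
By spousal attribution (R2), Luis Varga is treated as also owning Mateo Okafor's interest in Orion Pharma AG, giving 6% + 64% = 70%.
Chain via Northgate Ventures LLC → Larkspur Partners LP (R1): 63% × 12% × 49% = 3.7044% of Bluewater Media Ltd.
Chain via Orion Pharma AG → Copperline Manufacturing Inc. (R1): 70% × 29% × 26% = 5.278% of Bluewater Media Ltd.
Aggregating (R3): 3.7044% + 5.278% = 8.9824%.

8.9824%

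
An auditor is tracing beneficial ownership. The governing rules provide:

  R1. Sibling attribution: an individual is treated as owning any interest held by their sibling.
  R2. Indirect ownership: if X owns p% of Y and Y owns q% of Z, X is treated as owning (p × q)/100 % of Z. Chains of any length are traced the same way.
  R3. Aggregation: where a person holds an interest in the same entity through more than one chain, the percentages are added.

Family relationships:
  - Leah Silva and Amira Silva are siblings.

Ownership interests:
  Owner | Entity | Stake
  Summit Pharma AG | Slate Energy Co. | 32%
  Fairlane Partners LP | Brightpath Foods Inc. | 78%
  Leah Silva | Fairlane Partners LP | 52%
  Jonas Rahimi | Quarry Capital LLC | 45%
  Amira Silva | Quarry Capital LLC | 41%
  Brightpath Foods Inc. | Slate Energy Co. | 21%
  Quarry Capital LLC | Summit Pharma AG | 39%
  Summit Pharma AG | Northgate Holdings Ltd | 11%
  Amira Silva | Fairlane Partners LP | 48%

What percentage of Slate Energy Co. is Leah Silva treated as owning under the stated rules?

By sibling attribution (R1), Leah Silva is treated as also owning Amira Silva's interest in Fairlane Partners LP, giving 52% + 48% = 100%.
By sibling attribution (R1), Leah Silva is treated as owning Amira Silva's 41% interest in Quarry Capital LLC.
Chain via Fairlane Partners LP → Brightpath Foods Inc. (R2): 100% × 78% × 21% = 16.38% of Slate Energy Co.
Chain via Quarry Capital LLC → Summit Pharma AG (R2): 41% × 39% × 32% = 5.1168% of Slate Energy Co.
Aggregating (R3): 16.38% + 5.1168% = 21.4968%.

21.4968%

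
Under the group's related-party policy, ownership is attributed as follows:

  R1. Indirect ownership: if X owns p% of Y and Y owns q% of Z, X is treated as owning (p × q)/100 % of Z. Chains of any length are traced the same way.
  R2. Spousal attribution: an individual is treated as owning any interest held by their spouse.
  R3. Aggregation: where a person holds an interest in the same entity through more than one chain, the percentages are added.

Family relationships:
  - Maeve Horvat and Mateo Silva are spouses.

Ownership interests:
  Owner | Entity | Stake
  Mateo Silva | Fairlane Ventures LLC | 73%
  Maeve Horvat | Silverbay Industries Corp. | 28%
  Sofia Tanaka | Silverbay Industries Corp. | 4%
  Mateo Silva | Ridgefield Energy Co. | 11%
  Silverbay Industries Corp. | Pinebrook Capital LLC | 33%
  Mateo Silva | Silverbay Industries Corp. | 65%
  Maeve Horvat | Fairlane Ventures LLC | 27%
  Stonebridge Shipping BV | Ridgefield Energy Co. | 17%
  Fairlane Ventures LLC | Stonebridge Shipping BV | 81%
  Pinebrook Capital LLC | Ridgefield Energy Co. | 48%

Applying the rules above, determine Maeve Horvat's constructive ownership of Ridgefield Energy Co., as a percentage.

39.5012%

By spousal attribution (R2), Maeve Horvat is treated as also owning Mateo Silva's interest in Fairlane Ventures LLC, giving 27% + 73% = 100%.
By spousal attribution (R2), Maeve Horvat is treated as also owning Mateo Silva's interest in Silverbay Industries Corp, giving 28% + 65% = 93%.
By spousal attribution (R2), Maeve Horvat is treated as owning Mateo Silva's 11% interest in Ridgefield Energy Co.
Chain via Fairlane Ventures LLC → Stonebridge Shipping BV (R1): 100% × 81% × 17% = 13.77% of Ridgefield Energy Co.
Chain via Silverbay Industries Corp. → Pinebrook Capital LLC (R1): 93% × 33% × 48% = 14.7312% of Ridgefield Energy Co.
Direct interest in Ridgefield Energy Co: 11%.
Aggregating (R3): 13.77% + 14.7312% + 11% = 39.5012%.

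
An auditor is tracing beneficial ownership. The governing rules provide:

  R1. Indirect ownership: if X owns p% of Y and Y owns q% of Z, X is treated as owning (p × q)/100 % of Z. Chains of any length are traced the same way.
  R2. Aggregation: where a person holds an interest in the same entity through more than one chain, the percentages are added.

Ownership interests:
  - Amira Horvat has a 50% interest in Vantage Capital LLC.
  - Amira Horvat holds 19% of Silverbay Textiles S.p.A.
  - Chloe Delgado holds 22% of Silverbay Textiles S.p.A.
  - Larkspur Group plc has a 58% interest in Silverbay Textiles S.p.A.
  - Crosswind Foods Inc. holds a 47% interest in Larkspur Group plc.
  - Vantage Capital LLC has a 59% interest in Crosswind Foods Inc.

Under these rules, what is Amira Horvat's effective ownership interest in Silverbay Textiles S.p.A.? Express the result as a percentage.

27.0417%

Chain via Vantage Capital LLC → Crosswind Foods Inc. → Larkspur Group plc (R1): 50% × 59% × 47% × 58% = 8.0417% of Silverbay Textiles S.p.A.
Direct interest in Silverbay Textiles S.p.A: 19%.
Aggregating (R2): 8.0417% + 19% = 27.0417%.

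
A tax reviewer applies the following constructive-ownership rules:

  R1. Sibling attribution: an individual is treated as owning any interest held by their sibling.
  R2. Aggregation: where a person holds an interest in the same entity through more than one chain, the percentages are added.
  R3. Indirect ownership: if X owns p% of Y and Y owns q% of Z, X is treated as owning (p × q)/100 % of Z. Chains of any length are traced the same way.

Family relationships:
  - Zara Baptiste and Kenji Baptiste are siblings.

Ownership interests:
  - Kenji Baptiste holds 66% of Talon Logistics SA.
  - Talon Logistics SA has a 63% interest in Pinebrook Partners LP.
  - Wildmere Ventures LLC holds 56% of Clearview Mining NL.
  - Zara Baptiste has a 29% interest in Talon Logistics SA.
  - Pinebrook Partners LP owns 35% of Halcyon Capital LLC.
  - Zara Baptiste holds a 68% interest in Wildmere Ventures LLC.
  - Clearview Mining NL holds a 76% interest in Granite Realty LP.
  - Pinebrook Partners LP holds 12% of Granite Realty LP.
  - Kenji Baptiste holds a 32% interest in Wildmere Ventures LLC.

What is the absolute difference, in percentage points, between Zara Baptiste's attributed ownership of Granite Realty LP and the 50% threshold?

0.258

By sibling attribution (R1), Zara Baptiste is treated as also owning Kenji Baptiste's interest in Talon Logistics SA, giving 29% + 66% = 95%.
By sibling attribution (R1), Zara Baptiste is treated as also owning Kenji Baptiste's interest in Wildmere Ventures LLC, giving 68% + 32% = 100%.
Chain via Talon Logistics SA → Pinebrook Partners LP (R3): 95% × 63% × 12% = 7.182% of Granite Realty LP.
Chain via Wildmere Ventures LLC → Clearview Mining NL (R3): 100% × 56% × 76% = 42.56% of Granite Realty LP.
Aggregating (R2): 7.182% + 42.56% = 49.742%.
49.742% falls short of the 50% threshold by 0.258 percentage points.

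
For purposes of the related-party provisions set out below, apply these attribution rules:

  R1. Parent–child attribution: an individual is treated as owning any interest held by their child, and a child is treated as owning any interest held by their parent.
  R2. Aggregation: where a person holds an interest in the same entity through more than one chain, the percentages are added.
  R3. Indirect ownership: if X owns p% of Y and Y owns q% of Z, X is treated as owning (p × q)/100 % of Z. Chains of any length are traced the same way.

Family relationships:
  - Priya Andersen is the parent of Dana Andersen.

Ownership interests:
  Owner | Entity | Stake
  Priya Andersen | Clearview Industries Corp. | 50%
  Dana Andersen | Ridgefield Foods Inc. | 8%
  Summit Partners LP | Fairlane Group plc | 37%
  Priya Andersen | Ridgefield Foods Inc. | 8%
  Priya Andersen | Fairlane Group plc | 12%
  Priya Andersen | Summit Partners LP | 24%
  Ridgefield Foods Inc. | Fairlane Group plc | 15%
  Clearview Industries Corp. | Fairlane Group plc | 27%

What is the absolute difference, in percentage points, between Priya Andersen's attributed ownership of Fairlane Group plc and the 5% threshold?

31.78

By parent–child attribution (R1), Priya Andersen is treated as also owning Dana Andersen's interest in Ridgefield Foods Inc, giving 8% + 8% = 16%.
Chain via Ridgefield Foods Inc. (R3): 16% × 15% = 2.4% of Fairlane Group plc.
Chain via Clearview Industries Corp. (R3): 50% × 27% = 13.5% of Fairlane Group plc.
Chain via Summit Partners LP (R3): 24% × 37% = 8.88% of Fairlane Group plc.
Direct interest in Fairlane Group plc: 12%.
Aggregating (R2): 2.4% + 13.5% + 8.88% + 12% = 36.78%.
36.78% exceeds the 5% threshold by 31.78 percentage points.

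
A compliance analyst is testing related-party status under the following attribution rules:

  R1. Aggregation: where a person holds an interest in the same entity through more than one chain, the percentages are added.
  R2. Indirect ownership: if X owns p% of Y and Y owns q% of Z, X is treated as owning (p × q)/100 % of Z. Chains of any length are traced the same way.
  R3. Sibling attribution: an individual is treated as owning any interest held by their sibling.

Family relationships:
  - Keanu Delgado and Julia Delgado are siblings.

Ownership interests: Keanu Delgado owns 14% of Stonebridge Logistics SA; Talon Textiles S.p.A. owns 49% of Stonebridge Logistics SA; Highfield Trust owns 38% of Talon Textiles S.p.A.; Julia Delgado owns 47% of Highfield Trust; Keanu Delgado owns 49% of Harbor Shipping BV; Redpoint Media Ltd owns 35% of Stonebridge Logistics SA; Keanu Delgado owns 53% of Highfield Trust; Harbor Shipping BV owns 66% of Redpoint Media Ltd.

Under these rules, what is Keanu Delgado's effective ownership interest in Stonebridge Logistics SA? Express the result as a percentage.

By sibling attribution (R3), Keanu Delgado is treated as also owning Julia Delgado's interest in Highfield Trust, giving 53% + 47% = 100%.
Chain via Harbor Shipping BV → Redpoint Media Ltd (R2): 49% × 66% × 35% = 11.319% of Stonebridge Logistics SA.
Chain via Highfield Trust → Talon Textiles S.p.A. (R2): 100% × 38% × 49% = 18.62% of Stonebridge Logistics SA.
Direct interest in Stonebridge Logistics SA: 14%.
Aggregating (R1): 11.319% + 18.62% + 14% = 43.939%.

43.939%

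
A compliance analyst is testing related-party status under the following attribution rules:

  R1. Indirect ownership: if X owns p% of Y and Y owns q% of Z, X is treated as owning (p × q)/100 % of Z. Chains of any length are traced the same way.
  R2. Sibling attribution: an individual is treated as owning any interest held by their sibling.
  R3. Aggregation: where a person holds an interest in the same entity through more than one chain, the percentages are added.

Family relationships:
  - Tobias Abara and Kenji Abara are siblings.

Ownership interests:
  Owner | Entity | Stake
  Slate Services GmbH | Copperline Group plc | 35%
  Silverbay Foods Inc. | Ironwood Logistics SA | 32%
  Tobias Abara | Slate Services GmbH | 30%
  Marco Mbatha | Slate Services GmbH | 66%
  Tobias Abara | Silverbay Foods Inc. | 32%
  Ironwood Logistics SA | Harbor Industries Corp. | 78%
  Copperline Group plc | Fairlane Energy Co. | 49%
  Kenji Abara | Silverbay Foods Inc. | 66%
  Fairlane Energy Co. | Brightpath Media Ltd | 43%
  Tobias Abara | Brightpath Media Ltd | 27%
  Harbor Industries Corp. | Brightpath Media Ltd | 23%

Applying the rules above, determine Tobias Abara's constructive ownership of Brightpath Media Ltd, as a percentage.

34.838334%

By sibling attribution (R2), Tobias Abara is treated as also owning Kenji Abara's interest in Silverbay Foods Inc, giving 32% + 66% = 98%.
Chain via Silverbay Foods Inc. → Ironwood Logistics SA → Harbor Industries Corp. (R1): 98% × 32% × 78% × 23% = 5.625984% of Brightpath Media Ltd.
Chain via Slate Services GmbH → Copperline Group plc → Fairlane Energy Co. (R1): 30% × 35% × 49% × 43% = 2.21235% of Brightpath Media Ltd.
Direct interest in Brightpath Media Ltd: 27%.
Aggregating (R3): 5.625984% + 2.21235% + 27% = 34.838334%.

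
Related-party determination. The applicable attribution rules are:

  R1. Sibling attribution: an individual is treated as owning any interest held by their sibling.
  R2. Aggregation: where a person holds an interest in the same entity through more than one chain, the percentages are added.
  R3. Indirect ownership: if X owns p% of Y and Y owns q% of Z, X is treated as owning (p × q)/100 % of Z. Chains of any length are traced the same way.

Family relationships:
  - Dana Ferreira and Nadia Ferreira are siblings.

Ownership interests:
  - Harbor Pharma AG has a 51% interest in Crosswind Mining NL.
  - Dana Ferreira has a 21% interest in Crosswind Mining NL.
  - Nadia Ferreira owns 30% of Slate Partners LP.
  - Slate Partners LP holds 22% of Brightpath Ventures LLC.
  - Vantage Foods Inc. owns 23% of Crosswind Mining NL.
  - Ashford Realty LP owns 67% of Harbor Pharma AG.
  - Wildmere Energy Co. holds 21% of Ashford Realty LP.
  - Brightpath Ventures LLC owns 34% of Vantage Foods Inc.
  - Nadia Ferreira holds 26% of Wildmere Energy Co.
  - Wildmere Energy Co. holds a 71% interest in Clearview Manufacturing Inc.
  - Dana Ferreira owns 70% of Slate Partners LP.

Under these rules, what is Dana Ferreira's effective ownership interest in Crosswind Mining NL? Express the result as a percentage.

24.586082%

By sibling attribution (R1), Dana Ferreira is treated as also owning Nadia Ferreira's interest in Slate Partners LP, giving 70% + 30% = 100%.
By sibling attribution (R1), Dana Ferreira is treated as owning Nadia Ferreira's 26% interest in Wildmere Energy Co.
Chain via Slate Partners LP → Brightpath Ventures LLC → Vantage Foods Inc. (R3): 100% × 22% × 34% × 23% = 1.7204% of Crosswind Mining NL.
Direct interest in Crosswind Mining NL: 21%.
Chain via Wildmere Energy Co. → Ashford Realty LP → Harbor Pharma AG (R3): 26% × 21% × 67% × 51% = 1.865682% of Crosswind Mining NL.
Aggregating (R2): 1.7204% + 21% + 1.865682% = 24.586082%.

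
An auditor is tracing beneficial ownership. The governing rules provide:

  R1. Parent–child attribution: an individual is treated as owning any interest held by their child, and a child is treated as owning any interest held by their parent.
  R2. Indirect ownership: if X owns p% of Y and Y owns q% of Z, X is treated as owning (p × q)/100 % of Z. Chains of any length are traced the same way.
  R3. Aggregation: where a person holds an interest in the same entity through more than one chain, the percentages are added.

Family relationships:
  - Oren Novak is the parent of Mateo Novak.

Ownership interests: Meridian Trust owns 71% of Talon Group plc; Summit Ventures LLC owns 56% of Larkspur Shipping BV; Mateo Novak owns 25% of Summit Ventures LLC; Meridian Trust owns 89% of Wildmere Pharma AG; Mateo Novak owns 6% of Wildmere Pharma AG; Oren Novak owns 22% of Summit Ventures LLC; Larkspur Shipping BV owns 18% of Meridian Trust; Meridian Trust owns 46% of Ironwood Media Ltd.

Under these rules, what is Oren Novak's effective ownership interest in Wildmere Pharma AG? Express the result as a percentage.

10.216464%

By parent–child attribution (R1), Oren Novak is treated as also owning Mateo Novak's interest in Summit Ventures LLC, giving 22% + 25% = 47%.
By parent–child attribution (R1), Oren Novak is treated as owning Mateo Novak's 6% interest in Wildmere Pharma AG.
Chain via Summit Ventures LLC → Larkspur Shipping BV → Meridian Trust (R2): 47% × 56% × 18% × 89% = 4.216464% of Wildmere Pharma AG.
Direct interest in Wildmere Pharma AG: 6%.
Aggregating (R3): 4.216464% + 6% = 10.216464%.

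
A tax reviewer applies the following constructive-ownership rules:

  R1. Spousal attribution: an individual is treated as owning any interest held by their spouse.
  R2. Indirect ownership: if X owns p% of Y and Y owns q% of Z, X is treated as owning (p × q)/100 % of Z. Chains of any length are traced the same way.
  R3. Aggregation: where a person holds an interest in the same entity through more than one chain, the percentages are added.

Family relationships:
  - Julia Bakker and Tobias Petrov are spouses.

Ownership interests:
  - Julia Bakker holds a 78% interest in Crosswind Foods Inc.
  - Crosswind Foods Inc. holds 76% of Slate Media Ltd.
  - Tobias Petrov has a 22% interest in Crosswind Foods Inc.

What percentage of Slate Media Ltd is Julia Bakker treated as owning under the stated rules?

76%

By spousal attribution (R1), Julia Bakker is treated as also owning Tobias Petrov's interest in Crosswind Foods Inc, giving 78% + 22% = 100%.
Chain via Crosswind Foods Inc. (R2): 100% × 76% = 76% of Slate Media Ltd.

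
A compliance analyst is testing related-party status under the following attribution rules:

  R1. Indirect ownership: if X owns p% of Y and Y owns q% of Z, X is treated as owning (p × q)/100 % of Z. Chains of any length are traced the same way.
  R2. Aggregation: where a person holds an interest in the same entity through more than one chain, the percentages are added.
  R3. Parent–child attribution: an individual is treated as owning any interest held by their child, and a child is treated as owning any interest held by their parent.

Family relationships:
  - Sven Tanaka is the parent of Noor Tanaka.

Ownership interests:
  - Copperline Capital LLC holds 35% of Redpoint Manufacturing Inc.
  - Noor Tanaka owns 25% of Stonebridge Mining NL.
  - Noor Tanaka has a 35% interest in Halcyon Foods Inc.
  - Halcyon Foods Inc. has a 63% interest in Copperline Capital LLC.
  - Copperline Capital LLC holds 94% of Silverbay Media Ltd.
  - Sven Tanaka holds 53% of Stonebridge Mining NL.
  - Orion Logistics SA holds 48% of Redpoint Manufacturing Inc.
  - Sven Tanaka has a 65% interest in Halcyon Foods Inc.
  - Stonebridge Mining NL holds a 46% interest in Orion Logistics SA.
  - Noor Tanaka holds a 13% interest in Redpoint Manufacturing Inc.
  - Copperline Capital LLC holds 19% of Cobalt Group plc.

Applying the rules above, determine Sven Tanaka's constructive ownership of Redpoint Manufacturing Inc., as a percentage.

By parent–child attribution (R3), Sven Tanaka is treated as also owning Noor Tanaka's interest in Halcyon Foods Inc, giving 65% + 35% = 100%.
By parent–child attribution (R3), Sven Tanaka is treated as also owning Noor Tanaka's interest in Stonebridge Mining NL, giving 53% + 25% = 78%.
By parent–child attribution (R3), Sven Tanaka is treated as owning Noor Tanaka's 13% interest in Redpoint Manufacturing Inc.
Chain via Halcyon Foods Inc. → Copperline Capital LLC (R1): 100% × 63% × 35% = 22.05% of Redpoint Manufacturing Inc.
Chain via Stonebridge Mining NL → Orion Logistics SA (R1): 78% × 46% × 48% = 17.2224% of Redpoint Manufacturing Inc.
Direct interest in Redpoint Manufacturing Inc: 13%.
Aggregating (R2): 22.05% + 17.2224% + 13% = 52.2724%.

52.2724%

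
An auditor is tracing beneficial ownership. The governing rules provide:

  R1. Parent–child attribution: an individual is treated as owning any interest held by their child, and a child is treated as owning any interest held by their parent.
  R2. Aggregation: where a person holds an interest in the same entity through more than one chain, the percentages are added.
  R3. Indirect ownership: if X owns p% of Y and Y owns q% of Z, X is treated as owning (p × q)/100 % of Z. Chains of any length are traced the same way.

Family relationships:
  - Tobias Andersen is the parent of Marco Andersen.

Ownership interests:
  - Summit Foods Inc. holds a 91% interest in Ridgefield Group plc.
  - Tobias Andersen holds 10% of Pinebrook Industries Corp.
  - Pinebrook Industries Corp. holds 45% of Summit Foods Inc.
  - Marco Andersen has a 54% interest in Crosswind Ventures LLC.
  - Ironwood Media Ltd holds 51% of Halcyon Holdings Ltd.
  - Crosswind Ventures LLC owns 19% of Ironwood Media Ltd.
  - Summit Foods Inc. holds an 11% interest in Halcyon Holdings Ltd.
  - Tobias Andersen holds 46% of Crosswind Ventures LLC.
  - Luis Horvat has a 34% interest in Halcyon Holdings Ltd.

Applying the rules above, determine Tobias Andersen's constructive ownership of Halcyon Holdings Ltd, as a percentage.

10.185%

By parent–child attribution (R1), Tobias Andersen is treated as also owning Marco Andersen's interest in Crosswind Ventures LLC, giving 46% + 54% = 100%.
Chain via Crosswind Ventures LLC → Ironwood Media Ltd (R3): 100% × 19% × 51% = 9.69% of Halcyon Holdings Ltd.
Chain via Pinebrook Industries Corp. → Summit Foods Inc. (R3): 10% × 45% × 11% = 0.495% of Halcyon Holdings Ltd.
Aggregating (R2): 9.69% + 0.495% = 10.185%.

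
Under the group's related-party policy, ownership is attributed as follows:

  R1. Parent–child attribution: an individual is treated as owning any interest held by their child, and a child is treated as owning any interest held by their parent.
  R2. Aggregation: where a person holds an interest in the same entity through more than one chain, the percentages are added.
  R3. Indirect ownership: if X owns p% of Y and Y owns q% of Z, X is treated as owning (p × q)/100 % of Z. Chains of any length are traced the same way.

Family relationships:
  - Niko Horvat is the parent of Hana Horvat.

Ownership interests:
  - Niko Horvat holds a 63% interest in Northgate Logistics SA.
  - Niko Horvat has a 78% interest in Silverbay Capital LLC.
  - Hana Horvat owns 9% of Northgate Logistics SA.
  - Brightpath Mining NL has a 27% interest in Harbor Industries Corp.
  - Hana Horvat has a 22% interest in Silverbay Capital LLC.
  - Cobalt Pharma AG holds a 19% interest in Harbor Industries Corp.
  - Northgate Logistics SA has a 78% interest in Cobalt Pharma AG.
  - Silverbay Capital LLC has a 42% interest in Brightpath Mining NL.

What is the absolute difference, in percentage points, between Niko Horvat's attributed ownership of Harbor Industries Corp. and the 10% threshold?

12.0104

By parent–child attribution (R1), Niko Horvat is treated as also owning Hana Horvat's interest in Silverbay Capital LLC, giving 78% + 22% = 100%.
By parent–child attribution (R1), Niko Horvat is treated as also owning Hana Horvat's interest in Northgate Logistics SA, giving 63% + 9% = 72%.
Chain via Silverbay Capital LLC → Brightpath Mining NL (R3): 100% × 42% × 27% = 11.34% of Harbor Industries Corp.
Chain via Northgate Logistics SA → Cobalt Pharma AG (R3): 72% × 78% × 19% = 10.6704% of Harbor Industries Corp.
Aggregating (R2): 11.34% + 10.6704% = 22.0104%.
22.0104% exceeds the 10% threshold by 12.0104 percentage points.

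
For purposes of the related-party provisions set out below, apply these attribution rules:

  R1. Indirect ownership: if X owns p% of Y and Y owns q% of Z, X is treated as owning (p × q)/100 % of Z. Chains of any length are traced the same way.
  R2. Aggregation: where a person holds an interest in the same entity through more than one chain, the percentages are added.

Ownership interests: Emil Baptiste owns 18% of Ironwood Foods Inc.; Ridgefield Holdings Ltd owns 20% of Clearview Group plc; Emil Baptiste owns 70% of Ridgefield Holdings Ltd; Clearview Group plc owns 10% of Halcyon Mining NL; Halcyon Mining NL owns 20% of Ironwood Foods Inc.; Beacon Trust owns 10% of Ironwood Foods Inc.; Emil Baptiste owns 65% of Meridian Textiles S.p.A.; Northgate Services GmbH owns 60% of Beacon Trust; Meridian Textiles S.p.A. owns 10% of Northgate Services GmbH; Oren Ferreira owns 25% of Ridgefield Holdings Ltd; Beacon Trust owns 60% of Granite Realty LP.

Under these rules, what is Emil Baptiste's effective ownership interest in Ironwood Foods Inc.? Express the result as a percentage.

18.67%

Chain via Meridian Textiles S.p.A. → Northgate Services GmbH → Beacon Trust (R1): 65% × 10% × 60% × 10% = 0.39% of Ironwood Foods Inc.
Chain via Ridgefield Holdings Ltd → Clearview Group plc → Halcyon Mining NL (R1): 70% × 20% × 10% × 20% = 0.28% of Ironwood Foods Inc.
Direct interest in Ironwood Foods Inc: 18%.
Aggregating (R2): 0.39% + 0.28% + 18% = 18.67%.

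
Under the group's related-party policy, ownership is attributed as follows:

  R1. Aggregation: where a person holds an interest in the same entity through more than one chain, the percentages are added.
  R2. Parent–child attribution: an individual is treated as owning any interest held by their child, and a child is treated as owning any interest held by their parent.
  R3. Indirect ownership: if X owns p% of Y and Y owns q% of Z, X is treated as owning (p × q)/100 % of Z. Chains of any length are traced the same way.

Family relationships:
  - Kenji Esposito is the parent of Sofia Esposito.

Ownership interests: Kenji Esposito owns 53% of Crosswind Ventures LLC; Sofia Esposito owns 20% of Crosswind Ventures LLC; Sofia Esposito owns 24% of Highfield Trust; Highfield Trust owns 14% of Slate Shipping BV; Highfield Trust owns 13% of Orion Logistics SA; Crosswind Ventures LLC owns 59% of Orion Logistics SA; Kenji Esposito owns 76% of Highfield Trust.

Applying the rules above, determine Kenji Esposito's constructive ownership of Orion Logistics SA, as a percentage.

56.07%

By parent–child attribution (R2), Kenji Esposito is treated as also owning Sofia Esposito's interest in Crosswind Ventures LLC, giving 53% + 20% = 73%.
By parent–child attribution (R2), Kenji Esposito is treated as also owning Sofia Esposito's interest in Highfield Trust, giving 76% + 24% = 100%.
Chain via Crosswind Ventures LLC (R3): 73% × 59% = 43.07% of Orion Logistics SA.
Chain via Highfield Trust (R3): 100% × 13% = 13% of Orion Logistics SA.
Aggregating (R1): 43.07% + 13% = 56.07%.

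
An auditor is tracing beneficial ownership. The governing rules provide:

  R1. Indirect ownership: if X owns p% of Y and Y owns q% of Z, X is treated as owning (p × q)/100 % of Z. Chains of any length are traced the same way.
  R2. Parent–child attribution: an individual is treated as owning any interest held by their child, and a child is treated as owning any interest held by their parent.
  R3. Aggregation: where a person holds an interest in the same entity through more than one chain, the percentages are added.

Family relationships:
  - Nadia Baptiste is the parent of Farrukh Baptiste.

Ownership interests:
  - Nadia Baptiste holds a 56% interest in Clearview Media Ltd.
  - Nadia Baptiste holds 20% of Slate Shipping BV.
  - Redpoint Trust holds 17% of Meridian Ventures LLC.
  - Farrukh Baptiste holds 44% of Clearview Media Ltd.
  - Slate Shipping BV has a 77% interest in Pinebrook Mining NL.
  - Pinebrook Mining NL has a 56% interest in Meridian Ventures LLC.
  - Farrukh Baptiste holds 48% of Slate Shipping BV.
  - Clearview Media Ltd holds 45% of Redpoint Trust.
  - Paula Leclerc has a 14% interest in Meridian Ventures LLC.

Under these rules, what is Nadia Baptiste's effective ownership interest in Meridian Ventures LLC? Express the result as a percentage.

36.9716%

By parent–child attribution (R2), Nadia Baptiste is treated as also owning Farrukh Baptiste's interest in Slate Shipping BV, giving 20% + 48% = 68%.
By parent–child attribution (R2), Nadia Baptiste is treated as also owning Farrukh Baptiste's interest in Clearview Media Ltd, giving 56% + 44% = 100%.
Chain via Slate Shipping BV → Pinebrook Mining NL (R1): 68% × 77% × 56% = 29.3216% of Meridian Ventures LLC.
Chain via Clearview Media Ltd → Redpoint Trust (R1): 100% × 45% × 17% = 7.65% of Meridian Ventures LLC.
Aggregating (R3): 29.3216% + 7.65% = 36.9716%.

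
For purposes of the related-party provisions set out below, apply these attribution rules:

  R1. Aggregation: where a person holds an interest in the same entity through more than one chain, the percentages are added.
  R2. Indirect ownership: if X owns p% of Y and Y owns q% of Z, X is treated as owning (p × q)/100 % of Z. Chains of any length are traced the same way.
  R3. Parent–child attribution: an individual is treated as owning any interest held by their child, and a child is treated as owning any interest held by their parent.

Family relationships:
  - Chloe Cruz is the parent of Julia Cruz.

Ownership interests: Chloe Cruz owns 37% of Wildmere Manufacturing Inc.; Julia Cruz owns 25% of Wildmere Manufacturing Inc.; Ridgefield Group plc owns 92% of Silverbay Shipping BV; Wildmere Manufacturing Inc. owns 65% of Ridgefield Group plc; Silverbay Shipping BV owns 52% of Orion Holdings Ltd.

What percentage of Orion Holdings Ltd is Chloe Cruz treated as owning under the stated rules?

19.27952%

By parent–child attribution (R3), Chloe Cruz is treated as also owning Julia Cruz's interest in Wildmere Manufacturing Inc, giving 37% + 25% = 62%.
Chain via Wildmere Manufacturing Inc. → Ridgefield Group plc → Silverbay Shipping BV (R2): 62% × 65% × 92% × 52% = 19.27952% of Orion Holdings Ltd.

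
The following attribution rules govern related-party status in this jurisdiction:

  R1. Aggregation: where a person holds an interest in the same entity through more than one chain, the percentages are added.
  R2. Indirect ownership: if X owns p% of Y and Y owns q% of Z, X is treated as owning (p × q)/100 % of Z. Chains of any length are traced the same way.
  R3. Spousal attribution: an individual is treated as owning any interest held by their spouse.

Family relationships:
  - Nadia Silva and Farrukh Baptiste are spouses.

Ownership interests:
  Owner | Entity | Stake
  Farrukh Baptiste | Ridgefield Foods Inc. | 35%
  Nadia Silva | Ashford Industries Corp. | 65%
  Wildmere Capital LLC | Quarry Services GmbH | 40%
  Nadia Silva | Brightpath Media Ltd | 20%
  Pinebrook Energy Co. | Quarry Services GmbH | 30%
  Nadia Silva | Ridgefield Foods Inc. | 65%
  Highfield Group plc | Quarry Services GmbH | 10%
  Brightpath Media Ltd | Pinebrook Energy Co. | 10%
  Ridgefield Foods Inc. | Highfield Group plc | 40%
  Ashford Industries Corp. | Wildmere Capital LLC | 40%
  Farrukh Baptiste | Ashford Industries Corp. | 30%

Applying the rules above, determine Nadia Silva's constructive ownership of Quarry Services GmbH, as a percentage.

19.8%

By spousal attribution (R3), Nadia Silva is treated as also owning Farrukh Baptiste's interest in Ridgefield Foods Inc, giving 65% + 35% = 100%.
By spousal attribution (R3), Nadia Silva is treated as also owning Farrukh Baptiste's interest in Ashford Industries Corp, giving 65% + 30% = 95%.
Chain via Brightpath Media Ltd → Pinebrook Energy Co. (R2): 20% × 10% × 30% = 0.6% of Quarry Services GmbH.
Chain via Ridgefield Foods Inc. → Highfield Group plc (R2): 100% × 40% × 10% = 4% of Quarry Services GmbH.
Chain via Ashford Industries Corp. → Wildmere Capital LLC (R2): 95% × 40% × 40% = 15.2% of Quarry Services GmbH.
Aggregating (R1): 0.6% + 4% + 15.2% = 19.8%.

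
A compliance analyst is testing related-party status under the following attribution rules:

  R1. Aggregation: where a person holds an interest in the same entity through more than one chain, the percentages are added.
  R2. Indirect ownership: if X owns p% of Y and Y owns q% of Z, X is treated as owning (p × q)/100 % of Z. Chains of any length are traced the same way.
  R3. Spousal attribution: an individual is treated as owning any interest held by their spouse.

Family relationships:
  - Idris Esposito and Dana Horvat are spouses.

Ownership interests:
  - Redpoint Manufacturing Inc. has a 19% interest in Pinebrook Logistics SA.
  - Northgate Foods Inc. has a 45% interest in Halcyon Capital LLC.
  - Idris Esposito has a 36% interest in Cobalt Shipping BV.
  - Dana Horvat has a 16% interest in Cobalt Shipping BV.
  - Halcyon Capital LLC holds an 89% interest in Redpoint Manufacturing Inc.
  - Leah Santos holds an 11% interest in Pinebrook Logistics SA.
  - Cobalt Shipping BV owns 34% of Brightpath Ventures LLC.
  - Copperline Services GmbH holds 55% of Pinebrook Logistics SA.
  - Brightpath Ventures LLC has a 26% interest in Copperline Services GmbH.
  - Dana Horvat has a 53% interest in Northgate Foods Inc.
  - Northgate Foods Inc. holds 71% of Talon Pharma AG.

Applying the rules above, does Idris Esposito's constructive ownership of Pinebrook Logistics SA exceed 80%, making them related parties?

By spousal attribution (R3), Idris Esposito is treated as also owning Dana Horvat's interest in Cobalt Shipping BV, giving 36% + 16% = 52%.
By spousal attribution (R3), Idris Esposito is treated as owning Dana Horvat's 53% interest in Northgate Foods Inc.
Chain via Cobalt Shipping BV → Brightpath Ventures LLC → Copperline Services GmbH (R2): 52% × 34% × 26% × 55% = 2.52824% of Pinebrook Logistics SA.
Chain via Northgate Foods Inc. → Halcyon Capital LLC → Redpoint Manufacturing Inc. (R2): 53% × 45% × 89% × 19% = 4.033035% of Pinebrook Logistics SA.
Aggregating (R1): 2.52824% + 4.033035% = 6.561275%.
6.561275% does not exceed the 80% threshold, so Idris is not a related party to Pinebrook Logistics SA.

No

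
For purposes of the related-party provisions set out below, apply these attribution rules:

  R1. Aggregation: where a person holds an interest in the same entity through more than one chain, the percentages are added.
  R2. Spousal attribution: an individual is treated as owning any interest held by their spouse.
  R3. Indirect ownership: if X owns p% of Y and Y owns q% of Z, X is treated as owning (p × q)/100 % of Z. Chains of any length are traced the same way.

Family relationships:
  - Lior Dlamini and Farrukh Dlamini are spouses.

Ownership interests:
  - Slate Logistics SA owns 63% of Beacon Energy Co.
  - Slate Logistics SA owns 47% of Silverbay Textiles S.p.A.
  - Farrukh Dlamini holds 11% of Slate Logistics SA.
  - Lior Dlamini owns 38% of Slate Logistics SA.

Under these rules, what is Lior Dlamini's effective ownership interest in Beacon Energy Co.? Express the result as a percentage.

By spousal attribution (R2), Lior Dlamini is treated as also owning Farrukh Dlamini's interest in Slate Logistics SA, giving 38% + 11% = 49%.
Chain via Slate Logistics SA (R3): 49% × 63% = 30.87% of Beacon Energy Co.

30.87%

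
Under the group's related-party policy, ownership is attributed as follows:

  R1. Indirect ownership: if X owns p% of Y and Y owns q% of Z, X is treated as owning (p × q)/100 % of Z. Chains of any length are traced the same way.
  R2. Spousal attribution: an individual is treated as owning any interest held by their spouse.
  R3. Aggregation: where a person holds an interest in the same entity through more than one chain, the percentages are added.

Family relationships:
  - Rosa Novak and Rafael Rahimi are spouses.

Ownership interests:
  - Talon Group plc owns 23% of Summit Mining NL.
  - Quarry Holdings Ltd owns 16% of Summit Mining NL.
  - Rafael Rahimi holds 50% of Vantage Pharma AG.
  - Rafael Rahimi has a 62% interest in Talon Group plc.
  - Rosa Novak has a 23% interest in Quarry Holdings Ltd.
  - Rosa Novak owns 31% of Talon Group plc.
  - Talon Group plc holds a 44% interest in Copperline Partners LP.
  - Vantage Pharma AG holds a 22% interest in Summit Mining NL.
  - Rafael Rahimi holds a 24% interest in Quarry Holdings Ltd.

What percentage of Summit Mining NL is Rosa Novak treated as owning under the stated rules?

39.91%

By spousal attribution (R2), Rosa Novak is treated as also owning Rafael Rahimi's interest in Talon Group plc, giving 31% + 62% = 93%.
By spousal attribution (R2), Rosa Novak is treated as also owning Rafael Rahimi's interest in Quarry Holdings Ltd, giving 23% + 24% = 47%.
By spousal attribution (R2), Rosa Novak is treated as owning Rafael Rahimi's 50% interest in Vantage Pharma AG.
Chain via Talon Group plc (R1): 93% × 23% = 21.39% of Summit Mining NL.
Chain via Quarry Holdings Ltd (R1): 47% × 16% = 7.52% of Summit Mining NL.
Chain via Vantage Pharma AG (R1): 50% × 22% = 11% of Summit Mining NL.
Aggregating (R3): 21.39% + 7.52% + 11% = 39.91%.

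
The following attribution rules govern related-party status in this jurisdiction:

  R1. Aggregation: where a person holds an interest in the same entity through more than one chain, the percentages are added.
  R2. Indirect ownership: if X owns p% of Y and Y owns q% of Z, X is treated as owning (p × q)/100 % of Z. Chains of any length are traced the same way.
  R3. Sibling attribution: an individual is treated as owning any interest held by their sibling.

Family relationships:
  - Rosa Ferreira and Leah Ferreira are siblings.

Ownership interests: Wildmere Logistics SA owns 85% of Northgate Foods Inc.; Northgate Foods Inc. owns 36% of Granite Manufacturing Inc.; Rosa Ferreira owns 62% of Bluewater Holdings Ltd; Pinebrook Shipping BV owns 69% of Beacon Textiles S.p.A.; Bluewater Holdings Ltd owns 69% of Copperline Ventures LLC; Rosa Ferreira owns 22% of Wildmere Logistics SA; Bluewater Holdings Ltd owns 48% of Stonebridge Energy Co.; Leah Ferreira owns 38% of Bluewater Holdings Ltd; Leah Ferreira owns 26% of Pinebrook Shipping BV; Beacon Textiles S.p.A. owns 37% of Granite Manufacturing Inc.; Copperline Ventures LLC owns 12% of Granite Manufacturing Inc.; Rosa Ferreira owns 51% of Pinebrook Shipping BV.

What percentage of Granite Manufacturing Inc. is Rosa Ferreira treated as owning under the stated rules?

34.6701%

By sibling attribution (R3), Rosa Ferreira is treated as also owning Leah Ferreira's interest in Bluewater Holdings Ltd, giving 62% + 38% = 100%.
By sibling attribution (R3), Rosa Ferreira is treated as also owning Leah Ferreira's interest in Pinebrook Shipping BV, giving 51% + 26% = 77%.
Chain via Bluewater Holdings Ltd → Copperline Ventures LLC (R2): 100% × 69% × 12% = 8.28% of Granite Manufacturing Inc.
Chain via Pinebrook Shipping BV → Beacon Textiles S.p.A. (R2): 77% × 69% × 37% = 19.6581% of Granite Manufacturing Inc.
Chain via Wildmere Logistics SA → Northgate Foods Inc. (R2): 22% × 85% × 36% = 6.732% of Granite Manufacturing Inc.
Aggregating (R1): 8.28% + 19.6581% + 6.732% = 34.6701%.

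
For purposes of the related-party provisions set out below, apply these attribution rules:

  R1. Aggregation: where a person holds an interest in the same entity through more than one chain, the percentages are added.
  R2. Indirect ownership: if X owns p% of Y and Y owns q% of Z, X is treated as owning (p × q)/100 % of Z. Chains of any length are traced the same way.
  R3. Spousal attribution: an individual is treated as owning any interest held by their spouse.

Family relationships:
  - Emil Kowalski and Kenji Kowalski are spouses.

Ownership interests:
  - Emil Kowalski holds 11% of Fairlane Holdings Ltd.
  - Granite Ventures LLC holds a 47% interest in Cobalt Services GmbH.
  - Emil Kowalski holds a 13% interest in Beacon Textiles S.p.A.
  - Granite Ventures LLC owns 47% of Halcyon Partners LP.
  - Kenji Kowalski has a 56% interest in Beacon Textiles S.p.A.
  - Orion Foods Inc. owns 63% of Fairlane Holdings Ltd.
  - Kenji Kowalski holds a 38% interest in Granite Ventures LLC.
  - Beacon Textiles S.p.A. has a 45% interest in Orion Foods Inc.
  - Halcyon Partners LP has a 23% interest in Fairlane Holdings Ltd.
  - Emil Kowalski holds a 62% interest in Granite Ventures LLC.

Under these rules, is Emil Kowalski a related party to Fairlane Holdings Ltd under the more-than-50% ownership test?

By spousal attribution (R3), Emil Kowalski is treated as also owning Kenji Kowalski's interest in Beacon Textiles S.p.A, giving 13% + 56% = 69%.
By spousal attribution (R3), Emil Kowalski is treated as also owning Kenji Kowalski's interest in Granite Ventures LLC, giving 62% + 38% = 100%.
Chain via Beacon Textiles S.p.A. → Orion Foods Inc. (R2): 69% × 45% × 63% = 19.5615% of Fairlane Holdings Ltd.
Chain via Granite Ventures LLC → Halcyon Partners LP (R2): 100% × 47% × 23% = 10.81% of Fairlane Holdings Ltd.
Direct interest in Fairlane Holdings Ltd: 11%.
Aggregating (R1): 19.5615% + 10.81% + 11% = 41.3715%.
41.3715% does not exceed the 50% threshold, so Emil is not a related party to Fairlane Holdings Ltd.

No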